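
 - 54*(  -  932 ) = 50328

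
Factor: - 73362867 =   -  3^1*1031^1*23719^1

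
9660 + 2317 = 11977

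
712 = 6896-6184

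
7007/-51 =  -7007/51 = -137.39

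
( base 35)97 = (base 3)102221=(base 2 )101000010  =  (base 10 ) 322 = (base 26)CA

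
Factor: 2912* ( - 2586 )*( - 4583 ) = 2^6*3^1*7^1*13^1*431^1 * 4583^1 =34511969856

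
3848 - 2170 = 1678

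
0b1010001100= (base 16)28c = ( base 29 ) me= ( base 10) 652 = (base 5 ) 10102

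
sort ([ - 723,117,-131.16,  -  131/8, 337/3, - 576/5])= [ - 723, - 131.16, - 576/5, - 131/8,337/3, 117]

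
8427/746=11 + 221/746=11.30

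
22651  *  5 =113255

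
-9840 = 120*(-82)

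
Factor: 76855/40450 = 2^(  -  1 )*5^( - 1)*19^1 = 19/10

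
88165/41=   2150+15/41 = 2150.37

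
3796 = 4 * 949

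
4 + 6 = 10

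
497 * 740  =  367780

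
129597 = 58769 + 70828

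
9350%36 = 26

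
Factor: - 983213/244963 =-7^1*11^1*29^(-1)*113^2*8447^(-1 ) 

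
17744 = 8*2218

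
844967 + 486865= 1331832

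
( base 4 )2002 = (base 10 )130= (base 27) 4m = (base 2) 10000010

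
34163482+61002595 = 95166077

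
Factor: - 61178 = -2^1*13^2*181^1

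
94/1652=47/826 = 0.06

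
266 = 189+77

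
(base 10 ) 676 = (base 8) 1244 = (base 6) 3044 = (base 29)N9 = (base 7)1654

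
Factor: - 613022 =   -  2^1*306511^1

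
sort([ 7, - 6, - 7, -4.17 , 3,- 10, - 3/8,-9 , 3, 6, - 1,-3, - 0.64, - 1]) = [ - 10, - 9 , - 7,-6, - 4.17, - 3, - 1, - 1 , - 0.64, - 3/8,  3, 3,6 , 7] 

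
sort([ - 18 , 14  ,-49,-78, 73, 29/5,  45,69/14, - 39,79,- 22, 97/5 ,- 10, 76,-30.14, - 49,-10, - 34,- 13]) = [-78, - 49, - 49,-39, - 34,-30.14, - 22 ,-18,-13,  -  10,-10, 69/14, 29/5, 14, 97/5,45, 73,  76, 79]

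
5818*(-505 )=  - 2938090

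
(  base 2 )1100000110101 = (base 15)1c82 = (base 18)1125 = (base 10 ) 6197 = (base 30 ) 6qh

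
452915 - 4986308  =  -4533393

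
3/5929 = 3/5929 = 0.00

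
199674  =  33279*6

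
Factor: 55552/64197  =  7936/9171 = 2^8*3^ (-2)*31^1*1019^(-1 )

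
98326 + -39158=59168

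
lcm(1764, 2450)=44100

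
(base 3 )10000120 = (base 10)2202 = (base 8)4232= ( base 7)6264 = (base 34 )1uq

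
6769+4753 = 11522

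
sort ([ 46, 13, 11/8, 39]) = [ 11/8, 13, 39, 46 ] 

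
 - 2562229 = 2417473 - 4979702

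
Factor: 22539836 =2^2*11^1*512269^1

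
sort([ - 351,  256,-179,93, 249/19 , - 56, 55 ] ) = [  -  351,-179, - 56,249/19,55,93,256]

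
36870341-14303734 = 22566607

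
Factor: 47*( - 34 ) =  - 2^1*17^1*47^1  =  - 1598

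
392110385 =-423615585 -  - 815725970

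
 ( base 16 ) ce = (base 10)206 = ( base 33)68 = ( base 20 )A6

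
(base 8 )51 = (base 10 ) 41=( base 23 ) 1i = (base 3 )1112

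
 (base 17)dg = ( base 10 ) 237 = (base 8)355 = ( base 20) BH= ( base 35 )6R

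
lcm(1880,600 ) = 28200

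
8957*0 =0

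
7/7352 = 7/7352 = 0.00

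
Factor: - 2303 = -7^2 *47^1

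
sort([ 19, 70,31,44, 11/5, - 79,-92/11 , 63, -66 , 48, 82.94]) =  [ - 79,  -  66, - 92/11, 11/5,19, 31, 44,48,63, 70, 82.94] 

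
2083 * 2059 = 4288897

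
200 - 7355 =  - 7155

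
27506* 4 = 110024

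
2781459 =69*40311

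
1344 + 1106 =2450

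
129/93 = 1+12/31 = 1.39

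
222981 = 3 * 74327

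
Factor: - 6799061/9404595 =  - 3^( - 2)*5^( - 1)  *197^1 * 34513^1*208991^(-1 )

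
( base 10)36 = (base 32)14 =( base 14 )28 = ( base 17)22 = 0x24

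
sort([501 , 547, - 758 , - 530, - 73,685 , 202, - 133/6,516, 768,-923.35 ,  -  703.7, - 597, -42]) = [ - 923.35,-758,  -  703.7,  -  597, - 530, - 73, - 42, - 133/6, 202, 501,516,547,685,768] 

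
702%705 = 702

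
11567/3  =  11567/3= 3855.67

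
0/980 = 0 = 0.00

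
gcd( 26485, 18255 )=5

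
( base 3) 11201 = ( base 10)127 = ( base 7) 241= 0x7f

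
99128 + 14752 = 113880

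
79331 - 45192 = 34139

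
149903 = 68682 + 81221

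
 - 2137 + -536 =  - 2673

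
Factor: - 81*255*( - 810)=2^1*3^9* 5^2*17^1=16730550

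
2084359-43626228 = -41541869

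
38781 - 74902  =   - 36121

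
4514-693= 3821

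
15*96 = 1440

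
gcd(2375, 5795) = 95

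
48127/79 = 609 + 16/79  =  609.20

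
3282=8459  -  5177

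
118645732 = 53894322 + 64751410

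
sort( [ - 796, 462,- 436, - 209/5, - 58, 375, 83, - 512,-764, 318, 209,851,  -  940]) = [ -940, - 796,- 764,-512, - 436,-58, - 209/5, 83, 209, 318, 375, 462,851 ] 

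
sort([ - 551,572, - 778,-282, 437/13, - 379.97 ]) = [ - 778,-551, - 379.97, - 282, 437/13,572]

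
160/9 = 160/9  =  17.78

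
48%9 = 3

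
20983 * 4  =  83932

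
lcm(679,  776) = 5432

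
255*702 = 179010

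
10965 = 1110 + 9855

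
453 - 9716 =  - 9263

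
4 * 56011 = 224044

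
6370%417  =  115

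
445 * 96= 42720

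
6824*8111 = 55349464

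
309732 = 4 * 77433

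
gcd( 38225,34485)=55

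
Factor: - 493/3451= - 1/7 = - 7^( - 1 )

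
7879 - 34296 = -26417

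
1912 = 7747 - 5835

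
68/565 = 68/565 = 0.12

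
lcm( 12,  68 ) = 204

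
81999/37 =81999/37 = 2216.19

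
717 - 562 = 155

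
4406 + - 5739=  -  1333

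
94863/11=8623+10/11 =8623.91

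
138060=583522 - 445462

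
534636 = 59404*9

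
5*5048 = 25240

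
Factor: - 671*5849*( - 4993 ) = 11^1*61^1*4993^1*5849^1 = 19595922247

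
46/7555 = 46/7555=0.01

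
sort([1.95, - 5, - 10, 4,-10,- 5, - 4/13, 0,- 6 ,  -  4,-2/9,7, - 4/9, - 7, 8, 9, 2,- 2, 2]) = [ -10,-10, - 7,- 6,-5, - 5 ,-4 ,  -  2,-4/9,  -  4/13,-2/9,0, 1.95,  2,2, 4,  7, 8, 9] 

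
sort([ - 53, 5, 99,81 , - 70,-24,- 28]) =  [ - 70, - 53, - 28, - 24, 5, 81,99]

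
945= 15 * 63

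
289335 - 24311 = 265024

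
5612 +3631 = 9243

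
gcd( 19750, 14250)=250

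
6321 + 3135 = 9456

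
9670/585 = 1934/117= 16.53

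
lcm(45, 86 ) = 3870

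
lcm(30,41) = 1230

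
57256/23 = 2489 + 9/23 = 2489.39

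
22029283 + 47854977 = 69884260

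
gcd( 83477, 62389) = 1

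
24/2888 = 3/361 = 0.01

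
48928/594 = 82 + 10/27 = 82.37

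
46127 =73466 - 27339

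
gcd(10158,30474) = 10158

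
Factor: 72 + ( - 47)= 25=5^2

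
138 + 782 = 920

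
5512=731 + 4781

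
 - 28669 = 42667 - 71336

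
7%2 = 1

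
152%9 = 8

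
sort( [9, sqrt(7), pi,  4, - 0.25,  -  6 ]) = [ - 6, - 0.25, sqrt ( 7), pi, 4,  9] 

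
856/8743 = 856/8743 = 0.10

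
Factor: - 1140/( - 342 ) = 10/3 = 2^1*3^( - 1 ) * 5^1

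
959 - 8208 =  - 7249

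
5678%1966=1746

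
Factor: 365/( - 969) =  - 3^( - 1)*5^1*17^( -1)*19^ ( - 1)*73^1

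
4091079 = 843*4853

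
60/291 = 20/97=0.21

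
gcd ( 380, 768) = 4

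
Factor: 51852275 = 5^2*2074091^1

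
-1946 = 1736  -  3682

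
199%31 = 13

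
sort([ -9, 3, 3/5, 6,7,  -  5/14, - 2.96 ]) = [ - 9,  -  2.96, - 5/14, 3/5, 3, 6, 7 ] 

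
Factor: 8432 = 2^4*17^1*31^1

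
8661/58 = 8661/58 = 149.33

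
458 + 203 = 661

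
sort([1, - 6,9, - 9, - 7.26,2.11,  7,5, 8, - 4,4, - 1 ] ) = [ - 9, - 7.26, - 6, - 4, - 1 , 1, 2.11 , 4, 5,7,8, 9] 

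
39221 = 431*91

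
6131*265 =1624715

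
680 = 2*340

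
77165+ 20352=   97517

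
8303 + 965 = 9268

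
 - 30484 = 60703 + -91187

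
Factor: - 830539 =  - 37^1*22447^1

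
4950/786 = 6 + 39/131 = 6.30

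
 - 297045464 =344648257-641693721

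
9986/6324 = 4993/3162= 1.58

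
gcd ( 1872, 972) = 36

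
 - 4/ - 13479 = 4/13479 = 0.00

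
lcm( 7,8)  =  56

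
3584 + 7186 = 10770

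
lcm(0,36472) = 0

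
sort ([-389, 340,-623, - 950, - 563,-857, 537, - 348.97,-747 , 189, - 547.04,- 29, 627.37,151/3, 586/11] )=[ - 950, - 857, - 747,  -  623, - 563, - 547.04, - 389, - 348.97,-29,151/3,586/11, 189, 340, 537,627.37]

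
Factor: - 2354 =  - 2^1 *11^1*107^1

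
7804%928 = 380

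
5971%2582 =807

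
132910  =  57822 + 75088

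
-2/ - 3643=2/3643 = 0.00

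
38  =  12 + 26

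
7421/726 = 7421/726 = 10.22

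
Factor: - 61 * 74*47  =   - 212158 =-  2^1*37^1*47^1*61^1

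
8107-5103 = 3004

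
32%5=2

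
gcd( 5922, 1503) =9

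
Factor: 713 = 23^1*31^1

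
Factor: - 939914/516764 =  - 469957/258382=- 2^ ( - 1) * 23^( - 1 ) * 41^ (-1 ) * 137^( - 1 ) * 469957^1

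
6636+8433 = 15069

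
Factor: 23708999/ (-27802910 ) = - 2^(-1)*5^( - 1 )*17^1 * 37^( - 1 )*163^( - 1 )*373^1*461^( - 1)*3739^1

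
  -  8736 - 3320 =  - 12056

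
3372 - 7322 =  -3950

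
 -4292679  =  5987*(-717 ) 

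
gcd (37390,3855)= 5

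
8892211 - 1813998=7078213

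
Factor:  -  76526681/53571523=-7^2*11^1*23^1*37^(-1 )*277^(-1 )*5227^( - 1)*6173^1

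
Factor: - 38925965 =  - 5^1*13^1*19^1 * 43^1*733^1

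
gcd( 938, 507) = 1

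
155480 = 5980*26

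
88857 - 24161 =64696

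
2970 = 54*55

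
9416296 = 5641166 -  - 3775130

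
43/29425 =43/29425 = 0.00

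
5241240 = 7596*690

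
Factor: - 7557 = - 3^1*11^1*229^1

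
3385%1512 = 361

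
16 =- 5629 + 5645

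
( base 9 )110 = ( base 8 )132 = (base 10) 90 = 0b1011010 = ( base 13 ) 6c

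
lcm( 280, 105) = 840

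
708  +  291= 999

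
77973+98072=176045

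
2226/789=2 + 216/263=2.82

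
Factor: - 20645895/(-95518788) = 6881965/31839596 = 2^( - 2 )*5^1*193^ ( - 1 )*41243^(  -  1 )*1376393^1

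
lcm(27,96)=864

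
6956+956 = 7912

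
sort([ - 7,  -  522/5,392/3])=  [ - 522/5, - 7,392/3]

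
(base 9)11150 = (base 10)7416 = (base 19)11a6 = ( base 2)1110011111000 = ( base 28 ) 9co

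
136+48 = 184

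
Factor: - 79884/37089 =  - 28/13 = - 2^2*7^1*13^( - 1) 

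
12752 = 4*3188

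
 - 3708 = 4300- 8008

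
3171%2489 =682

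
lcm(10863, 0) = 0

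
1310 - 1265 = 45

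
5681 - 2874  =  2807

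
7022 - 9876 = - 2854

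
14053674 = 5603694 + 8449980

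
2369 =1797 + 572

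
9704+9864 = 19568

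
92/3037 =92/3037= 0.03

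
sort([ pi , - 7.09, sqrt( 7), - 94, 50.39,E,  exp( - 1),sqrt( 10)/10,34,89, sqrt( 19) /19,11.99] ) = [ -94, - 7.09 , sqrt( 19)/19 , sqrt( 10)/10,exp( - 1), sqrt( 7),E,pi,11.99, 34, 50.39,89 ] 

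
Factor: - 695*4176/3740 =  - 2^2*3^2*11^( -1) * 17^( - 1 )*  29^1*139^1 = - 145116/187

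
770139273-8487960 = 761651313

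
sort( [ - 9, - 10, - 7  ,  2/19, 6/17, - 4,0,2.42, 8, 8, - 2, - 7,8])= [ - 10 , - 9, - 7,-7, -4, - 2 , 0,2/19, 6/17,2.42,8 , 8, 8] 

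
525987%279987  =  246000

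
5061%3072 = 1989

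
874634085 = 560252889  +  314381196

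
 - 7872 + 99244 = 91372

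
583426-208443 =374983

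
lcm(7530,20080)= 60240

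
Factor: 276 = 2^2 * 3^1 * 23^1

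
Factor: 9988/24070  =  2^1*5^ (-1 ) * 11^1*29^( - 1)*83^( - 1 )*227^1  =  4994/12035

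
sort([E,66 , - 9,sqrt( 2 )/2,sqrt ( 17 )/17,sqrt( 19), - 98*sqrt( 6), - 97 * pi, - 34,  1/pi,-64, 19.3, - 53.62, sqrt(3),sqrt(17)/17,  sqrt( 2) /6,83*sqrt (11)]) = [ - 97*pi, -98*sqrt( 6) , - 64 ,  -  53.62, - 34, - 9,sqrt(2 ) /6,sqrt( 17 ) /17,sqrt (17) /17, 1/pi, sqrt( 2) /2,sqrt ( 3),E, sqrt( 19),19.3, 66, 83*  sqrt(11 )] 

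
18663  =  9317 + 9346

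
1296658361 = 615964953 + 680693408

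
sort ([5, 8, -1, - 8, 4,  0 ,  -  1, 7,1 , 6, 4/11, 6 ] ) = [ - 8,-1, - 1, 0, 4/11, 1 , 4 , 5,6, 6, 7 , 8 ]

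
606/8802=101/1467 = 0.07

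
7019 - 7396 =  - 377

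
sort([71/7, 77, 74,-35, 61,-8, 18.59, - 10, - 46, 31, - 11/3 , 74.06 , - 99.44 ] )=[ - 99.44, - 46 , - 35, - 10, - 8 ,-11/3,71/7, 18.59, 31, 61 , 74 , 74.06,77 ] 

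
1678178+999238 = 2677416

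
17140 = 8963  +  8177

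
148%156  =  148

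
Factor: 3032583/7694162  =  2^( - 1)*3^1 *7^(-1)*43^(  -  1)*12781^(-1) * 1010861^1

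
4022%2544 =1478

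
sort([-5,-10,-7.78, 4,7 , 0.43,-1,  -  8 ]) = [ - 10,-8, - 7.78, - 5,-1, 0.43, 4, 7]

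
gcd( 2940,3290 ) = 70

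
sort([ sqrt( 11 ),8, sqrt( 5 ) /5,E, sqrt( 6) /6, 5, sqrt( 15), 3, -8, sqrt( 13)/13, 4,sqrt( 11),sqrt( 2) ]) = [-8,sqrt( 13) /13,sqrt(6)/6,  sqrt ( 5)/5, sqrt( 2), E, 3, sqrt( 11), sqrt(11),sqrt( 15 ),  4, 5, 8] 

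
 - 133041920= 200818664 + -333860584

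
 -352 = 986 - 1338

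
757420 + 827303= 1584723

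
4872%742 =420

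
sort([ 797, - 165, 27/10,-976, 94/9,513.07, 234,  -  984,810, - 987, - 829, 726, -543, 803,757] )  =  [ - 987,-984,-976,-829, - 543, - 165,27/10,94/9, 234, 513.07, 726,757, 797,803, 810 ]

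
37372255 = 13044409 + 24327846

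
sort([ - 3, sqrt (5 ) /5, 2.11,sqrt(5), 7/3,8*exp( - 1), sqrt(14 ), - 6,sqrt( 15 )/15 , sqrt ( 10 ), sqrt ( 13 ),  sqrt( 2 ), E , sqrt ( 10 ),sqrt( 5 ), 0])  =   [-6, - 3, 0, sqrt (15 ) /15, sqrt (5)/5, sqrt( 2),2.11, sqrt( 5 ), sqrt ( 5 ), 7/3, E, 8 *exp( - 1) , sqrt (10 ), sqrt( 10), sqrt(13), sqrt( 14) ] 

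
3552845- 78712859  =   - 75160014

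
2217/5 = 443+ 2/5 = 443.40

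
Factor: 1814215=5^1*13^2 * 19^1*113^1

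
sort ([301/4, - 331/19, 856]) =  [-331/19,301/4,856 ] 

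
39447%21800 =17647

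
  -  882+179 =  - 703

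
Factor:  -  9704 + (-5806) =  - 15510 = -2^1*3^1 * 5^1*11^1 * 47^1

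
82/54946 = 41/27473 = 0.00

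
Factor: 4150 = 2^1*5^2*83^1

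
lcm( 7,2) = 14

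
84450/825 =102 + 4/11 = 102.36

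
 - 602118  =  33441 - 635559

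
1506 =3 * 502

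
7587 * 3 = 22761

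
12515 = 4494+8021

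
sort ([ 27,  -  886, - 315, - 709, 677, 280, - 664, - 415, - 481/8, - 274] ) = [ - 886, - 709, - 664,-415, - 315, - 274 , - 481/8,27, 280,677 ] 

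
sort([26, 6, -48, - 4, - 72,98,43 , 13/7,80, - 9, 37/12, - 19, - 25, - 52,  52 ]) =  [ -72, - 52, - 48, - 25, - 19, - 9,- 4, 13/7, 37/12, 6, 26,43, 52, 80, 98 ] 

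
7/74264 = 7/74264 = 0.00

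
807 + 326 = 1133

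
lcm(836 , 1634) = 35948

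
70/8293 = 70/8293= 0.01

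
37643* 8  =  301144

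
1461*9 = 13149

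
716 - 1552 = -836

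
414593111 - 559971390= - 145378279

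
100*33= 3300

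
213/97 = 213/97 =2.20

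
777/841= 777/841 = 0.92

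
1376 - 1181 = 195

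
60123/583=103  +  74/583=   103.13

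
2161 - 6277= -4116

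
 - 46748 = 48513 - 95261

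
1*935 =935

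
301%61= 57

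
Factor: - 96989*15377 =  - 15377^1*96989^1 =- 1491399853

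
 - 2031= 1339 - 3370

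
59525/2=29762 + 1/2=29762.50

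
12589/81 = 12589/81 = 155.42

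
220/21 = 220/21 = 10.48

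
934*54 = 50436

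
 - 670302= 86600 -756902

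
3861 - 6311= - 2450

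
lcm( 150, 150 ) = 150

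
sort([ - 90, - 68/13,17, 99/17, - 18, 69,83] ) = [ - 90, - 18, - 68/13,99/17,  17,69 , 83]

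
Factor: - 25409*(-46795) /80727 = 1189014155/80727=3^(  -  1 )*  5^1*7^2 * 71^( -1 )*191^1*379^( -1)*25409^1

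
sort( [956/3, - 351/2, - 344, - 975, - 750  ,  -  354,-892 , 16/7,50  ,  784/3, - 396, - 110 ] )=[ - 975 , - 892,-750,-396, - 354, - 344 ,-351/2, - 110,  16/7 , 50, 784/3, 956/3] 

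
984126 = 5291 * 186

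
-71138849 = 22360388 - 93499237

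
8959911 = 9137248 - 177337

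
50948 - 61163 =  - 10215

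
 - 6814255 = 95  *(-71729 ) 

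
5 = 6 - 1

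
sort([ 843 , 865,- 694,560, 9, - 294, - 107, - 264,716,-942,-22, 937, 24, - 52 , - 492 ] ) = [ - 942, - 694, - 492, - 294,-264,- 107, - 52, - 22,9, 24, 560 , 716, 843,865,937] 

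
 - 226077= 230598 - 456675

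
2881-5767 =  - 2886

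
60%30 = 0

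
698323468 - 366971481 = 331351987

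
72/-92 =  - 18/23 = -  0.78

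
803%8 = 3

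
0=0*371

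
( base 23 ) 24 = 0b110010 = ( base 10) 50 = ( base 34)1G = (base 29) 1l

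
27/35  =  27/35 = 0.77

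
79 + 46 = 125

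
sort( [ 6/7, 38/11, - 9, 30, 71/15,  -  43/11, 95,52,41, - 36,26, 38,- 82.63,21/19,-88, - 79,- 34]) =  [ - 88, - 82.63, - 79,  -  36,-34, -9, - 43/11,6/7,21/19  ,  38/11,71/15, 26,30, 38,41,52,95]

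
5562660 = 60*92711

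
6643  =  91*73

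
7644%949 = 52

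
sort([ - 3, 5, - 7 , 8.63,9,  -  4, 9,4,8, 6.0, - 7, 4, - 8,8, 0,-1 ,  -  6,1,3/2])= [ - 8,-7, - 7,-6, - 4,-3,-1,0,1,3/2,4, 4 , 5,6.0, 8, 8, 8.63,9, 9]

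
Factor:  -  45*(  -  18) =810=2^1* 3^4 *5^1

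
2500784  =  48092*52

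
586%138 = 34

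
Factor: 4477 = 11^2*37^1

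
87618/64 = 1369 + 1/32 = 1369.03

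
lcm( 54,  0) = 0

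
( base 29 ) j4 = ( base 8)1053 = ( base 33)gr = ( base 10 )555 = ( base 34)GB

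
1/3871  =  1/3871 = 0.00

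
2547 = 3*849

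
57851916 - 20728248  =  37123668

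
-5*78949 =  - 394745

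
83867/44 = 83867/44 = 1906.07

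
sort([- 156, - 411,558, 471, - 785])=[-785, - 411, - 156 , 471,558 ]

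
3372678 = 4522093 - 1149415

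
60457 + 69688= 130145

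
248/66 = 124/33 = 3.76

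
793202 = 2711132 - 1917930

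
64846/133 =64846/133  =  487.56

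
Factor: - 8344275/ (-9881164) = 2^( - 2 )*3^1*5^2*41^ ( - 1 )*71^1 * 1567^1 * 60251^( - 1)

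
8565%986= 677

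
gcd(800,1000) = 200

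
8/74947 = 8/74947 =0.00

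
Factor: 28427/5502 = 2^( -1)*3^(-1)*31^1 = 31/6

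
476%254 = 222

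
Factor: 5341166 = 2^1*19^1*140557^1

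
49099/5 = 9819 + 4/5 = 9819.80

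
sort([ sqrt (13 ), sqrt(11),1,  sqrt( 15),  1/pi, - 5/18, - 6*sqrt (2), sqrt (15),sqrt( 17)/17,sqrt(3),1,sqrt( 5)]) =[ - 6 * sqrt( 2) , - 5/18,sqrt(17)/17, 1/pi,1,1 , sqrt(3)  ,  sqrt( 5),sqrt(11),sqrt(13 ),sqrt(15),sqrt( 15 )] 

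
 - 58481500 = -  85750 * 682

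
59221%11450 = 1971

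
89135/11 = 89135/11 = 8103.18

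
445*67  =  29815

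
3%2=1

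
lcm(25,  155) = 775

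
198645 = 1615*123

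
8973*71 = 637083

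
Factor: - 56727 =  - 3^3*11^1*191^1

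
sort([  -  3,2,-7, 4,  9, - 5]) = [ - 7, - 5, - 3, 2,4, 9]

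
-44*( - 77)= 3388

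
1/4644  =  1/4644 =0.00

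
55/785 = 11/157 = 0.07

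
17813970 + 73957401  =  91771371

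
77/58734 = 77/58734= 0.00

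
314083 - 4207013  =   -3892930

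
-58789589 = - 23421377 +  - 35368212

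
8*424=3392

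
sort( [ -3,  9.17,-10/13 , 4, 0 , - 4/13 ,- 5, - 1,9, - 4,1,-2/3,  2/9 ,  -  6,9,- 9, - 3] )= [ - 9, - 6,-5, - 4,-3, - 3, - 1, - 10/13, - 2/3, - 4/13,0 , 2/9, 1, 4,9, 9,9.17 ] 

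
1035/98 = 10 + 55/98 = 10.56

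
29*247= 7163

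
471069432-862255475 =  - 391186043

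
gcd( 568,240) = 8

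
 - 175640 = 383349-558989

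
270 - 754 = - 484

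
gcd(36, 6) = 6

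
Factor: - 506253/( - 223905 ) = 5^(-1)*23^1*29^1*59^( - 1 ) = 667/295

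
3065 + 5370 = 8435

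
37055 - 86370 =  - 49315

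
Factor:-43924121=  - 53^1*828757^1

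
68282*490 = 33458180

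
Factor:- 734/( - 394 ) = 197^(- 1)*367^1 = 367/197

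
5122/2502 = 2 + 59/1251 = 2.05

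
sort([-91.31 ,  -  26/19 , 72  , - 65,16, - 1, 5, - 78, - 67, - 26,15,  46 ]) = [ - 91.31,  -  78,- 67 , - 65, - 26, - 26/19, - 1,5 , 15,  16,46,72 ]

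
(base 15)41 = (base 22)2H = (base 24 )2D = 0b111101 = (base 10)61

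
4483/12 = 4483/12 = 373.58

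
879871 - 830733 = 49138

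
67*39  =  2613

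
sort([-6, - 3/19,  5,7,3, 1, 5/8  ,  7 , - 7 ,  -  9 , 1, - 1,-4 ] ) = [ - 9, - 7, - 6,- 4, - 1, - 3/19, 5/8,1, 1, 3, 5,7, 7] 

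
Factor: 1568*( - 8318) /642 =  - 6521312/321 = - 2^5 * 3^( - 1)*7^2*107^( - 1 )*4159^1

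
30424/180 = 7606/45=169.02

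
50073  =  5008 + 45065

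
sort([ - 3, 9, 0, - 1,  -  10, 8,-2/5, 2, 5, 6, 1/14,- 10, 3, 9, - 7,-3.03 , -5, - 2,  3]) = [ - 10 ,- 10, - 7 ,-5,  -  3.03, - 3,-2,  -  1 ,  -  2/5, 0, 1/14, 2, 3,3, 5,6, 8, 9,9]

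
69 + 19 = 88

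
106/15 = 7 + 1/15 = 7.07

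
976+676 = 1652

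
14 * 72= 1008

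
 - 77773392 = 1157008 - 78930400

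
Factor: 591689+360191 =951880 = 2^3*5^1*53^1*449^1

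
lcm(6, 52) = 156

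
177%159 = 18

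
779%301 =177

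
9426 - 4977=4449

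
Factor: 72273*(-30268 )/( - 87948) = 3^(- 1)*23^1 * 47^1*349^( - 1)*24091^1 =26042371/1047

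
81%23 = 12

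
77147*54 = 4165938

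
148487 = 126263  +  22224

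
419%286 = 133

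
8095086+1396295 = 9491381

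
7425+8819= 16244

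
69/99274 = 69/99274= 0.00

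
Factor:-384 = -2^7 * 3^1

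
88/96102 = 44/48051 = 0.00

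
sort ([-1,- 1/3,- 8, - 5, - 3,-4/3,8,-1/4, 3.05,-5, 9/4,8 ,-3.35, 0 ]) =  [ - 8, - 5, -5, - 3.35, - 3, - 4/3,  -  1,-1/3,-1/4 , 0,9/4,3.05,8, 8 ]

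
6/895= 6/895 = 0.01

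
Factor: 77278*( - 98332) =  - 2^3 * 13^1 * 31^1*61^1*38639^1 = - 7598900296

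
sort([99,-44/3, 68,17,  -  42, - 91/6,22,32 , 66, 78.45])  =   [ -42, - 91/6,-44/3, 17,22, 32,66,  68,78.45,99]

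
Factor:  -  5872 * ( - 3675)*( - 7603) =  - 164069698800=-2^4*3^1 * 5^2 * 7^2 *367^1*7603^1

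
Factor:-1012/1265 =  - 2^2*5^(-1) = - 4/5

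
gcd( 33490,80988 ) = 34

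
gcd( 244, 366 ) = 122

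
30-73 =-43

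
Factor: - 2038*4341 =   -  2^1* 3^1  *1019^1 * 1447^1 = - 8846958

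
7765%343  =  219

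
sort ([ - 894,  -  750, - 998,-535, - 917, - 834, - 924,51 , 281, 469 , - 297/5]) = [ - 998, - 924,-917,-894, - 834,- 750  , - 535, - 297/5,  51,281,469] 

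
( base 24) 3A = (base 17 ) 4e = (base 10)82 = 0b1010010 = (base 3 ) 10001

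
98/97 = 98/97 = 1.01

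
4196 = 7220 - 3024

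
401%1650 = 401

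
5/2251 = 5/2251 = 0.00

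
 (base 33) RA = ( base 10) 901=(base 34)QH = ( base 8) 1605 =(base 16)385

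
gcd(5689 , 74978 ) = 1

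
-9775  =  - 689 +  - 9086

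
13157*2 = 26314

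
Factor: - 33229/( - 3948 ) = 2^( - 2)*3^( - 1)*101^1 = 101/12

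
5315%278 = 33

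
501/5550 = 167/1850 = 0.09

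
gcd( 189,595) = 7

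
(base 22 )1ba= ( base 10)736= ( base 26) 128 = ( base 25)14B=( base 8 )1340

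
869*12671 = 11011099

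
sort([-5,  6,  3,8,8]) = [ - 5,  3,6,  8,8 ]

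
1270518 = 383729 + 886789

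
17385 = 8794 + 8591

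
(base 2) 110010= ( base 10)50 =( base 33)1H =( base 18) 2e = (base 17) 2g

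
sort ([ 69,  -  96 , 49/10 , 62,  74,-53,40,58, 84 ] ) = [ - 96,  -  53,49/10, 40,58,  62,69, 74,84 ]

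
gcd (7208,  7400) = 8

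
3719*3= 11157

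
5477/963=5 + 662/963= 5.69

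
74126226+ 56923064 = 131049290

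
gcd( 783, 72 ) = 9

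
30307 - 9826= 20481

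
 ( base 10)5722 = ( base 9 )7757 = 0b1011001011010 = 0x165a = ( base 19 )fg3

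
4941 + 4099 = 9040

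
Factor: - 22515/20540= - 57/52 = -2^(-2)*3^1 * 13^( - 1)*19^1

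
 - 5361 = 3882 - 9243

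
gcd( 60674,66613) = 1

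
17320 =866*20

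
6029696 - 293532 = 5736164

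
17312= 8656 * 2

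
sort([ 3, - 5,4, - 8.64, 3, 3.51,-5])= [ - 8.64, - 5,  -  5, 3, 3 , 3.51, 4]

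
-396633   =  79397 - 476030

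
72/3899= 72/3899 = 0.02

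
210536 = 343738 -133202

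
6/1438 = 3/719 = 0.00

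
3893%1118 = 539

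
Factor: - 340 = -2^2*5^1*17^1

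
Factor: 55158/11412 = 29/6 =2^( - 1 )*3^(  -  1) * 29^1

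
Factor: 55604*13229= 2^2*13229^1*13901^1  =  735585316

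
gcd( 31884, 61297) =1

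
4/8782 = 2/4391  =  0.00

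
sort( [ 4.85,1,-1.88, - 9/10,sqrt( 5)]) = [ - 1.88 ,-9/10,1,sqrt( 5),4.85]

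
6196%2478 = 1240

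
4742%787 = 20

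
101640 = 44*2310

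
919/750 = 919/750  =  1.23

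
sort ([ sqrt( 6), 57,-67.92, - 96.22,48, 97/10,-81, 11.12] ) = [ - 96.22 , - 81, - 67.92, sqrt (6 ),  97/10, 11.12,  48, 57]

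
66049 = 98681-32632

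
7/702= 7/702 = 0.01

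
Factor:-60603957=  -3^9*3079^1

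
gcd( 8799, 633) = 3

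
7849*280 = 2197720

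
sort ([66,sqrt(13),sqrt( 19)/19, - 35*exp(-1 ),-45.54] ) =[- 45.54, - 35*exp( -1 ), sqrt(19)/19,sqrt( 13),  66 ] 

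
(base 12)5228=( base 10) 8960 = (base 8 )21400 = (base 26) d6g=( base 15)29C5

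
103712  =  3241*32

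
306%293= 13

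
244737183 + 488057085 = 732794268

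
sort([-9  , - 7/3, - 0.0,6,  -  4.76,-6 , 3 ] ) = [ - 9, - 6, -4.76 , - 7/3, - 0.0,3,6 ]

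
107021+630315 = 737336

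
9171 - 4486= 4685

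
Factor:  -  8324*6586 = - 2^3*37^1*89^1 * 2081^1   =  - 54821864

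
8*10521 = 84168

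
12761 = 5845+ 6916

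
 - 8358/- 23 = 8358/23=   363.39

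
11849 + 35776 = 47625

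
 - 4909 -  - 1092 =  - 3817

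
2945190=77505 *38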